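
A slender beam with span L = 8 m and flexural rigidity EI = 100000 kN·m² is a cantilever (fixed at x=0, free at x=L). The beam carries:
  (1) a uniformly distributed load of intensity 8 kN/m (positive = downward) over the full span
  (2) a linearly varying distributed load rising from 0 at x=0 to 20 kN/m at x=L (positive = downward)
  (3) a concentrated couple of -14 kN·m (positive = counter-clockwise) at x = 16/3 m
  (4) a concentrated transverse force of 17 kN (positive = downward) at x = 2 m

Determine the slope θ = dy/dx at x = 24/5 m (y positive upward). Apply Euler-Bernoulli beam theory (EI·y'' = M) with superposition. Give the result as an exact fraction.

Load 1 — uniform load w=8 kN/m over full span:
  θ_1 = -wx(x²-3Lx+3L²)/(6EI) = -8·(24/5)·((24/5)²-3·8·(24/5)+3·8²)/(6·100000) = -2496/390625 rad
Load 2 — triangular load w₀=20 kN/m (0→w₀ over full span):
  θ_2 = (w₀Lx²/4-w₀L²x/3-w₀x⁴/(24L))/EI = (20·8·(24/5)²/4-20·8²·(24/5)/3-20·(24/5)⁴/(24·8))/100000 = -4616/390625 rad
Load 3 — applied couple M₀=-14 kN·m at a=16/3 m (b=L-a=8/3):
  θ_3 = M₀x/EI  [x≤a] = (-14)·(24/5)/100000 = -21/31250 rad
Load 4 — point force P=17 kN at a=2 m (b=L-a=6):
  θ_4 = -Pa²/(2EI)  [x>a] = -17·2²/(2·100000) = -17/50000 rad
Superposition: θ = Σ θ_i = -120117/6250000 rad ≈ -0.019219 rad

θ(24/5) = -120117/6250000 rad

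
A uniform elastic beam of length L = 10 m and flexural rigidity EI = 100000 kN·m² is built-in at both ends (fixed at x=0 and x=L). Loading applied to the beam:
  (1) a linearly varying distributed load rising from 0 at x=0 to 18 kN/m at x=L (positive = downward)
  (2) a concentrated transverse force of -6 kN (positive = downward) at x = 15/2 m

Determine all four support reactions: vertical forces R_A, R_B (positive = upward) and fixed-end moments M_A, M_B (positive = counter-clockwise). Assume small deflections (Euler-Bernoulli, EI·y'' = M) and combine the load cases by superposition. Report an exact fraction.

Load 1 — triangular load w₀=18 kN/m (0→w₀ over full span):
  R_A = 3w₀L/20 = 3·18·10/20 = 27 kN
  M_A = w₀L²/30 = 18·10²/30 = 60 kN·m
  R_B = 7w₀L/20 = 7·18·10/20 = 63 kN
  M_B = -w₀L²/20 = -18·10²/20 = -90 kN·m
Load 2 — point force P=-6 kN at a=15/2 m (b=L-a=5/2):
  R_A = Pb²(3a+b)/L³ = (-6)·(5/2)²·(3·(15/2)+(5/2))/10³ = -15/16 kN
  M_A = Pab²/L² = (-6)·(15/2)·(5/2)²/10² = -45/16 kN·m
  R_B = Pa²(a+3b)/L³ = (-6)·(15/2)²·((15/2)+3·(5/2))/10³ = -81/16 kN
  M_B = -Pa²b/L² = -(-6)·(15/2)²·(5/2)/10² = 135/16 kN·m
Superposition: R_A = 417/16 kN, M_A = 915/16 kN·m, R_B = 927/16 kN, M_B = -1305/16 kN·m

R_A = 417/16 kN, M_A = 915/16 kN·m, R_B = 927/16 kN, M_B = -1305/16 kN·m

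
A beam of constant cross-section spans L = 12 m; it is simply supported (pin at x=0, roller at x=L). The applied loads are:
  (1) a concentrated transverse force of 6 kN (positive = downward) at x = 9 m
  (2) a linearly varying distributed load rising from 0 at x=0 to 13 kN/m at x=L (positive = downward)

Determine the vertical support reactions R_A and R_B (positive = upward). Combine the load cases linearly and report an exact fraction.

Load 1 — point force P=6 kN at a=9 m (b=L-a=3):
  R_A = Pb/L = 6·3/12 = 3/2 kN
  R_B = Pa/L = 6·9/12 = 9/2 kN
Load 2 — triangular load w₀=13 kN/m (0→w₀ over full span):
  R_A = w₀L/6 = 13·12/6 = 26 kN
  R_B = w₀L/3 = 13·12/3 = 52 kN
Superposition: R_A = 55/2 kN, R_B = 113/2 kN

R_A = 55/2 kN, R_B = 113/2 kN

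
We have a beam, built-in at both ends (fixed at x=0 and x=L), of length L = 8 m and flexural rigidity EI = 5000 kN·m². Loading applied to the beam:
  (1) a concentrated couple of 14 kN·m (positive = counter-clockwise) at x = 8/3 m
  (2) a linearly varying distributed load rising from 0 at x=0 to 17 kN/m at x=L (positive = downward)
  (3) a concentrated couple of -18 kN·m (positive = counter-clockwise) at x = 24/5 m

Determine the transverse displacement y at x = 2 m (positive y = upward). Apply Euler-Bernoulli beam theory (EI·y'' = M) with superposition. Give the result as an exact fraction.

y(2) = -3203/450000 m

Load 1 — applied couple M₀=14 kN·m at a=8/3 m (b=L-a=16/3):
  y_1 = (R_Ax³/6 - M_Ax²/2)/EI  [x≤a] with R_A=7/3, M_A=0 = ((7/3)·2³/6 - 0·2²/2)/5000 = 7/11250 m
Load 2 — triangular load w₀=17 kN/m (0→w₀ over full span):
  y_2 = -w₀x²(L-x)²(x+2L)/(120LEI) = -17·2²·(8-2)²·(2+2·8)/(120·8·5000) = -459/50000 m
Load 3 — applied couple M₀=-18 kN·m at a=24/5 m (b=L-a=16/5):
  y_3 = (R_Ax³/6 - M_Ax²/2)/EI  [x≤a] with R_A=-81/25, M_A=-144/25 = ((-81/25)·2³/6 - (-144/25)·2²/2)/5000 = 9/6250 m
Superposition: y = Σ y_i = -3203/450000 m ≈ -0.007118 m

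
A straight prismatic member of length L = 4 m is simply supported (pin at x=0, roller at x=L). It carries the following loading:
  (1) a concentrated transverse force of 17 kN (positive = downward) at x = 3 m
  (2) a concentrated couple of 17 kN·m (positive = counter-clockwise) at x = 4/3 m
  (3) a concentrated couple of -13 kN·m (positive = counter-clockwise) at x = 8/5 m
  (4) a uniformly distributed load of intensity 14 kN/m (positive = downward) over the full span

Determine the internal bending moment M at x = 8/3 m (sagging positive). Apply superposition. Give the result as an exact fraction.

M(8/3) = 314/9 kN·m

Load 1 — point force P=17 kN at a=3 m (b=L-a=1):
  M_1 = Pbx/L  [x≤a] = 17·1·(8/3)/4 = 34/3 kN·m
Load 2 — applied couple M₀=17 kN·m at a=4/3 m (b=L-a=8/3):
  M_2 = M₀x/L - M₀  [x>a] = 17·(8/3)/4 - 17 = -17/3 kN·m
Load 3 — applied couple M₀=-13 kN·m at a=8/5 m (b=L-a=12/5):
  M_3 = M₀x/L - M₀  [x>a] = (-13)·(8/3)/4 - (-13) = 13/3 kN·m
Load 4 — uniform load w=14 kN/m over full span:
  M_4 = wx(L-x)/2 = 14·(8/3)·(4-(8/3))/2 = 224/9 kN·m
Superposition: M = Σ M_i = 314/9 kN·m ≈ 34.888889 kN·m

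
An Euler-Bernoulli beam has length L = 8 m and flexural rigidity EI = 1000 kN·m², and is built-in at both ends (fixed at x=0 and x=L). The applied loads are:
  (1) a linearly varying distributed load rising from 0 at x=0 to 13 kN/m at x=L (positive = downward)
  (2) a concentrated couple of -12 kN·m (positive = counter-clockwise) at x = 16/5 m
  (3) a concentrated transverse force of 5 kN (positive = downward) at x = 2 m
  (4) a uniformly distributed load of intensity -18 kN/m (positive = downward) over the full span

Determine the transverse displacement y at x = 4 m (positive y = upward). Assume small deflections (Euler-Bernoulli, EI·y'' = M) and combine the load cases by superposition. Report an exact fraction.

Load 1 — triangular load w₀=13 kN/m (0→w₀ over full span):
  y_1 = -w₀x²(L-x)²(x+2L)/(120LEI) = -13·4²·(8-4)²·(4+2·8)/(120·8·1000) = -26/375 m
Load 2 — applied couple M₀=-12 kN·m at a=16/5 m (b=L-a=24/5):
  y_2 = (R_Ax³/6 - M_Ax²/2 - M₀(x-a)²/2)/EI  [x>a] with R_A=-54/25, M_A=-36/25 = ((-54/25)·4³/6 - (-36/25)·4²/2 - (-12)·(4-(16/5))²/2)/1000 = -24/3125 m
Load 3 — point force P=5 kN at a=2 m (b=L-a=6):
  y_3 = -Pa²(L-x)²(3bL-(3b+a)(L-x))/(6L³EI)  [x>a] = -5·2²·(8-4)²·(3·6·8-(3·6+2)·(8-4))/(6·8³·1000) = -1/150 m
Load 4 — uniform load w=-18 kN/m over full span:
  y_4 = -wx²(L-x)²/(24EI) = -(-18)·4²·(8-4)²/(24·1000) = 24/125 m
Superposition: y = Σ y_i = 677/6250 m ≈ 0.108320 m

y(4) = 677/6250 m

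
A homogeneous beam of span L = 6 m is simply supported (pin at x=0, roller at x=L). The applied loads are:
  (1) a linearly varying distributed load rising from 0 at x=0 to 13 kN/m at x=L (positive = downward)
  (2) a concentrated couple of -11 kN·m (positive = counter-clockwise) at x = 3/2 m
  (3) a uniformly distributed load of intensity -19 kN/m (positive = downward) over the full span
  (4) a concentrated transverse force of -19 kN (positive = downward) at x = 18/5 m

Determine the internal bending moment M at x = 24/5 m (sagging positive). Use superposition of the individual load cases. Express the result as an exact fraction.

Load 1 — triangular load w₀=13 kN/m (0→w₀ over full span):
  M_1 = w₀Lx/6 - w₀x³/(6L) = 13·6·(24/5)/6 - 13·(24/5)³/(6·6) = 2808/125 kN·m
Load 2 — applied couple M₀=-11 kN·m at a=3/2 m (b=L-a=9/2):
  M_2 = M₀x/L - M₀  [x>a] = (-11)·(24/5)/6 - (-11) = 11/5 kN·m
Load 3 — uniform load w=-19 kN/m over full span:
  M_3 = wx(L-x)/2 = (-19)·(24/5)·(6-(24/5))/2 = -1368/25 kN·m
Load 4 — point force P=-19 kN at a=18/5 m (b=L-a=12/5):
  M_4 = Pa(L-x)/L  [x>a] = (-19)·(18/5)·(6-(24/5))/6 = -342/25 kN·m
Superposition: M = Σ M_i = -5467/125 kN·m ≈ -43.736000 kN·m

M(24/5) = -5467/125 kN·m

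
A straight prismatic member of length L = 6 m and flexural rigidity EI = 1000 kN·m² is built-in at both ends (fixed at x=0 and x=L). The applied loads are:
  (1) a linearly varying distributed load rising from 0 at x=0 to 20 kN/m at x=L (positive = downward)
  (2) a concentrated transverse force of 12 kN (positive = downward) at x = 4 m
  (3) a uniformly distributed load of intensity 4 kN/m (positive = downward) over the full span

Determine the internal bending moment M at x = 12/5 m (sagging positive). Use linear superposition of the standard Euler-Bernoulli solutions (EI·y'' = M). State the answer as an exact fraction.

M(12/5) = 284/15 kN·m

Load 1 — triangular load w₀=20 kN/m (0→w₀ over full span):
  M_1 = 3w₀Lx/20 - w₀L²/30 - w₀x³/(6L) = 3·20·6·(12/5)/20 - 20·6²/30 - 20·(12/5)³/(6·6) = 288/25 kN·m
Load 2 — point force P=12 kN at a=4 m (b=L-a=2):
  M_2 = Pb²(3a+b)x/L³ - Pab²/L²  [x≤a] = 12·2²·(3·4+2)·(12/5)/6³ - 12·4·2²/6² = 32/15 kN·m
Load 3 — uniform load w=4 kN/m over full span:
  M_3 = wLx/2 - wL²/12 - wx²/2 = 4·6·(12/5)/2 - 4·6²/12 - 4·(12/5)²/2 = 132/25 kN·m
Superposition: M = Σ M_i = 284/15 kN·m ≈ 18.933333 kN·m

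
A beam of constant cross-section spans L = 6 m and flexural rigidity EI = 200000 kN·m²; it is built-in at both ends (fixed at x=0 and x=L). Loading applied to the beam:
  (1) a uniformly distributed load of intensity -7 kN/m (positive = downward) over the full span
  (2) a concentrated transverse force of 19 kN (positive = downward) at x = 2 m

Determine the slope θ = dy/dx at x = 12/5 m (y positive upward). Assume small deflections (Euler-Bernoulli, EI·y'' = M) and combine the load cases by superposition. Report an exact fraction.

θ(12/5) = 283/12500000 rad

Load 1 — uniform load w=-7 kN/m over full span:
  θ_1 = -wx(L-x)(L-2x)/(12EI) = -(-7)·(12/5)·(6-(12/5))·(6-2·(12/5))/(12·200000) = 189/6250000 rad
Load 2 — point force P=19 kN at a=2 m (b=L-a=4):
  θ_2 = Pa²(L-x)(2bL-(3b+a)(L-x))/(2L³EI)  [x>a] = 19·2²·(6-(12/5))·(2·4·6-(3·4+2)·(6-(12/5)))/(2·6³·200000) = -19/2500000 rad
Superposition: θ = Σ θ_i = 283/12500000 rad ≈ 0.000023 rad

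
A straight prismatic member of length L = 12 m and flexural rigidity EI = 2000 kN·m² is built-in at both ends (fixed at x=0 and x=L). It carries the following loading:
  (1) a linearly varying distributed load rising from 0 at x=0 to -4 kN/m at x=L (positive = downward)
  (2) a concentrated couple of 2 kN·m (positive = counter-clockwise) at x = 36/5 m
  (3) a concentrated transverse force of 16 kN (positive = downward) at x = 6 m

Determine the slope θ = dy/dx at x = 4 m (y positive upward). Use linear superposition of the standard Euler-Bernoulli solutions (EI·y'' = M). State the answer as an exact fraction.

θ(4) = -139/28125 rad

Load 1 — triangular load w₀=-4 kN/m (0→w₀ over full span):
  θ_1 = -w₀(2x(L-x)(L-2x)(x+2L)+x²(L-x)²)/(120LEI) = -(-4)·(2·4·(12-4)·(12-2·4)·(4+2·12)+4²·(12-4)²)/(120·12·2000) = 64/5625 rad
Load 2 — applied couple M₀=2 kN·m at a=36/5 m (b=L-a=24/5):
  θ_2 = (R_Ax²/2 - M_Ax)/EI  [x≤a] with R_A=6/25, M_A=16/25 = ((6/25)·4²/2 - (16/25)·4)/2000 = -1/3125 rad
Load 3 — point force P=16 kN at a=6 m (b=L-a=6):
  θ_3 = -Pb²x(2aL-(3a+b)x)/(2L³EI)  [x≤a] = -16·6²·4·(2·6·12-(3·6+6)·4)/(2·12³·2000) = -2/125 rad
Superposition: θ = Σ θ_i = -139/28125 rad ≈ -0.004942 rad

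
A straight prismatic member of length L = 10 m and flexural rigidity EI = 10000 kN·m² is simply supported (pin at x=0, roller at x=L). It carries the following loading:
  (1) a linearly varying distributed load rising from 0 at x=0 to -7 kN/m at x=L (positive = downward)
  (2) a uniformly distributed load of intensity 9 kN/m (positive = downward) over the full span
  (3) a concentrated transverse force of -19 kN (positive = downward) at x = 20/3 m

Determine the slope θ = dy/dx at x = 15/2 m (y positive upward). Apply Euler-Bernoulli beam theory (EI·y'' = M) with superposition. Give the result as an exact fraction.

Load 1 — triangular load w₀=-7 kN/m (0→w₀ over full span):
  θ_1 = -w₀(7L⁴-30L²x²+15x⁴)/(360LEI) = -(-7)·(7·10⁴-30·10²·(15/2)²+15·(15/2)⁴)/(360·10·10000) = -9191/921600 rad
Load 2 — uniform load w=9 kN/m over full span:
  θ_2 = -w(L³-6Lx²+4x³)/(24EI) = -9·(10³-6·10·(15/2)²+4·(15/2)³)/(24·10000) = 33/1280 rad
Load 3 — point force P=-19 kN at a=20/3 m (b=L-a=10/3):
  θ_3 = -Pa(2L²-6Lx+3x²+a²)/(6LEI)  [x>a] = -(-19)·(20/3)·(2·10²-6·10·(15/2)+3·(15/2)²+(20/3)²)/(6·10·10000) = -1007/129600 rad
Superposition: θ = Σ θ_i = 66673/8294400 rad ≈ 0.008038 rad

θ(15/2) = 66673/8294400 rad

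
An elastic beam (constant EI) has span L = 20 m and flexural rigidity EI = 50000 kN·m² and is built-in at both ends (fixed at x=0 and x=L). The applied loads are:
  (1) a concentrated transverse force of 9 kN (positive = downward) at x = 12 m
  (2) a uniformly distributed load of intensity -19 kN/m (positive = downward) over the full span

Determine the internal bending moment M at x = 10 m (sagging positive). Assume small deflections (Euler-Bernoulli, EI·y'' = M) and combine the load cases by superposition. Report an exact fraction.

M(10) = -4534/15 kN·m

Load 1 — point force P=9 kN at a=12 m (b=L-a=8):
  M_1 = Pb²(3a+b)x/L³ - Pab²/L²  [x≤a] = 9·8²·(3·12+8)·10/20³ - 9·12·8²/20² = 72/5 kN·m
Load 2 — uniform load w=-19 kN/m over full span:
  M_2 = wLx/2 - wL²/12 - wx²/2 = (-19)·20·10/2 - (-19)·20²/12 - (-19)·10²/2 = -950/3 kN·m
Superposition: M = Σ M_i = -4534/15 kN·m ≈ -302.266667 kN·m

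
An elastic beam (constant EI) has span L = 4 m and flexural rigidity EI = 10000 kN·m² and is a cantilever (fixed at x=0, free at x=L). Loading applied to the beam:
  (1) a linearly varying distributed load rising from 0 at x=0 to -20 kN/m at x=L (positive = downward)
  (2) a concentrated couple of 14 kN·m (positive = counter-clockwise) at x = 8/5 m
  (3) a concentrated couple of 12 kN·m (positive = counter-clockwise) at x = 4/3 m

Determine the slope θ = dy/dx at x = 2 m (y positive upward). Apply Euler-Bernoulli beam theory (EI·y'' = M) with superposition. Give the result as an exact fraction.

Load 1 — triangular load w₀=-20 kN/m (0→w₀ over full span):
  θ_1 = (w₀Lx²/4-w₀L²x/3-w₀x⁴/(24L))/EI = ((-20)·4·2²/4-(-20)·4²·2/3-(-20)·2⁴/(24·4))/10000 = 41/3000 rad
Load 2 — applied couple M₀=14 kN·m at a=8/5 m (b=L-a=12/5):
  θ_2 = M₀a/EI  [x>a] = 14·(8/5)/10000 = 7/3125 rad
Load 3 — applied couple M₀=12 kN·m at a=4/3 m (b=L-a=8/3):
  θ_3 = M₀a/EI  [x>a] = 12·(4/3)/10000 = 1/625 rad
Superposition: θ = Σ θ_i = 1313/75000 rad ≈ 0.017507 rad

θ(2) = 1313/75000 rad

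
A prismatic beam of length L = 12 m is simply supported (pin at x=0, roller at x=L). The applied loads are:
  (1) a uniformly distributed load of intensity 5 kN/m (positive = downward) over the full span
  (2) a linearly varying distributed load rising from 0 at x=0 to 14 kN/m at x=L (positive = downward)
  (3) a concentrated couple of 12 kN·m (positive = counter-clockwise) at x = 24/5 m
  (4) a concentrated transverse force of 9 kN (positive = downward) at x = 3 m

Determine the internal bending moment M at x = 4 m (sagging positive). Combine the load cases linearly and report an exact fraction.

M(4) = 1814/9 kN·m

Load 1 — uniform load w=5 kN/m over full span:
  M_1 = wx(L-x)/2 = 5·4·(12-4)/2 = 80 kN·m
Load 2 — triangular load w₀=14 kN/m (0→w₀ over full span):
  M_2 = w₀Lx/6 - w₀x³/(6L) = 14·12·4/6 - 14·4³/(6·12) = 896/9 kN·m
Load 3 — applied couple M₀=12 kN·m at a=24/5 m (b=L-a=36/5):
  M_3 = M₀x/L  [x≤a] = 12·4/12 = 4 kN·m
Load 4 — point force P=9 kN at a=3 m (b=L-a=9):
  M_4 = Pa(L-x)/L  [x>a] = 9·3·(12-4)/12 = 18 kN·m
Superposition: M = Σ M_i = 1814/9 kN·m ≈ 201.555556 kN·m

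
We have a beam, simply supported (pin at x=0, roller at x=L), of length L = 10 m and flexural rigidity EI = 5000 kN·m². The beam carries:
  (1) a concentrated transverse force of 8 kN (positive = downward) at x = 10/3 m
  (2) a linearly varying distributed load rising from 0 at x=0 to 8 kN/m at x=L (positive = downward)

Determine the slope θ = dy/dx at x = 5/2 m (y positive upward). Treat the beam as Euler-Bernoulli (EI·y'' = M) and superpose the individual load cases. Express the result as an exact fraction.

θ(5/2) = -3067/103680 rad

Load 1 — point force P=8 kN at a=10/3 m (b=L-a=20/3):
  θ_1 = -Pb(L²-b²-3x²)/(6LEI)  [x≤a] = -8·(20/3)·(10²-(20/3)²-3·(5/2)²)/(6·10·5000) = -53/8100 rad
Load 2 — triangular load w₀=8 kN/m (0→w₀ over full span):
  θ_2 = -w₀(7L⁴-30L²x²+15x⁴)/(360LEI) = -8·(7·10⁴-30·10²·(5/2)²+15·(5/2)⁴)/(360·10·5000) = -1327/57600 rad
Superposition: θ = Σ θ_i = -3067/103680 rad ≈ -0.029581 rad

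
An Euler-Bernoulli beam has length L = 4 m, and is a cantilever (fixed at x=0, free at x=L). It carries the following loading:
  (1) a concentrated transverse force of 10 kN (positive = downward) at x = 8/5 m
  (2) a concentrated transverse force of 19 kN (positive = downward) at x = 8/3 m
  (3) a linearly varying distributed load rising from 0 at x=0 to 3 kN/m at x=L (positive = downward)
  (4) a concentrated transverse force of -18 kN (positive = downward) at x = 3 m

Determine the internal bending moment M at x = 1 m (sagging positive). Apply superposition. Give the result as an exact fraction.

M(1) = -283/24 kN·m

Load 1 — point force P=10 kN at a=8/5 m (b=L-a=12/5):
  M_1 = -P(a-x)  [x≤a] = -10·((8/5)-1) = -6 kN·m
Load 2 — point force P=19 kN at a=8/3 m (b=L-a=4/3):
  M_2 = -P(a-x)  [x≤a] = -19·((8/3)-1) = -95/3 kN·m
Load 3 — triangular load w₀=3 kN/m (0→w₀ over full span):
  M_3 = w₀Lx/2 - w₀L²/3 - w₀x³/(6L) = 3·4·1/2 - 3·4²/3 - 3·1³/(6·4) = -81/8 kN·m
Load 4 — point force P=-18 kN at a=3 m (b=L-a=1):
  M_4 = -P(a-x)  [x≤a] = -(-18)·(3-1) = 36 kN·m
Superposition: M = Σ M_i = -283/24 kN·m ≈ -11.791667 kN·m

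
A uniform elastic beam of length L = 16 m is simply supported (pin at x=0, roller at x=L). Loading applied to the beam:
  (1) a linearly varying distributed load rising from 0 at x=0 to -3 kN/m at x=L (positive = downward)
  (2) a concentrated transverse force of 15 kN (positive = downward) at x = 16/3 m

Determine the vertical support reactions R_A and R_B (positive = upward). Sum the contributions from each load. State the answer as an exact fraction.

R_A = 2 kN, R_B = -11 kN

Load 1 — triangular load w₀=-3 kN/m (0→w₀ over full span):
  R_A = w₀L/6 = (-3)·16/6 = -8 kN
  R_B = w₀L/3 = (-3)·16/3 = -16 kN
Load 2 — point force P=15 kN at a=16/3 m (b=L-a=32/3):
  R_A = Pb/L = 15·(32/3)/16 = 10 kN
  R_B = Pa/L = 15·(16/3)/16 = 5 kN
Superposition: R_A = 2 kN, R_B = -11 kN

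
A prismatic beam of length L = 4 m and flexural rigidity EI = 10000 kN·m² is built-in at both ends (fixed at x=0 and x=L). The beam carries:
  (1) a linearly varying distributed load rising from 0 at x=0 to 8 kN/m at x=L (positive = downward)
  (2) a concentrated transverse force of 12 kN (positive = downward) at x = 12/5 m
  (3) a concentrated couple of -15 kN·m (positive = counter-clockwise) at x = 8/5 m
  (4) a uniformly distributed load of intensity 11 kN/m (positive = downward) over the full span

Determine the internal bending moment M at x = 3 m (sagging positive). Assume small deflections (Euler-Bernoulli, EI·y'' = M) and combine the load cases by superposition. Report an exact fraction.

M(3) = 3323/750 kN·m

Load 1 — triangular load w₀=8 kN/m (0→w₀ over full span):
  M_1 = 3w₀Lx/20 - w₀L²/30 - w₀x³/(6L) = 3·8·4·3/20 - 8·4²/30 - 8·3³/(6·4) = 17/15 kN·m
Load 2 — point force P=12 kN at a=12/5 m (b=L-a=8/5):
  M_2 = Pa²(a+3b)(L-x)/L³ - Pa²b/L²  [x>a] = 12·(12/5)²·((12/5)+3·(8/5))·(4-3)/4³ - 12·(12/5)²·(8/5)/4² = 108/125 kN·m
Load 3 — applied couple M₀=-15 kN·m at a=8/5 m (b=L-a=12/5):
  M_3 = R_Ax - M_A - M₀  [x>a] with R_A=-27/5, M_A=-9/5 = (-27/5)·3 - (-9/5) - (-15) = 3/5 kN·m
Load 4 — uniform load w=11 kN/m over full span:
  M_4 = wLx/2 - wL²/12 - wx²/2 = 11·4·3/2 - 11·4²/12 - 11·3²/2 = 11/6 kN·m
Superposition: M = Σ M_i = 3323/750 kN·m ≈ 4.430667 kN·m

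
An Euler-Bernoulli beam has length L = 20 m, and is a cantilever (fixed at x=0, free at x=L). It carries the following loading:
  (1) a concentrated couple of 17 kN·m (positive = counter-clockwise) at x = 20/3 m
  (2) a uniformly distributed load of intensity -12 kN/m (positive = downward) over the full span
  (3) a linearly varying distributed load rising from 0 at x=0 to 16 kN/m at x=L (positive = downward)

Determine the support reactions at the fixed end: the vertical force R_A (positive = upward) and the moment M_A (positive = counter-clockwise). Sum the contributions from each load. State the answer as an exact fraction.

R_A = -80 kN, M_A = -851/3 kN·m

Load 1 — applied couple M₀=17 kN·m at a=20/3 m (b=L-a=40/3):
  R_A = 0 kN
  M_A = -M₀ = -17 kN·m
Load 2 — uniform load w=-12 kN/m over full span:
  R_A = wL = (-12)·20 = -240 kN
  M_A = wL²/2 = (-12)·20²/2 = -2400 kN·m
Load 3 — triangular load w₀=16 kN/m (0→w₀ over full span):
  R_A = w₀L/2 = 16·20/2 = 160 kN
  M_A = w₀L²/3 = 16·20²/3 = 6400/3 kN·m
Superposition: R_A = -80 kN, M_A = -851/3 kN·m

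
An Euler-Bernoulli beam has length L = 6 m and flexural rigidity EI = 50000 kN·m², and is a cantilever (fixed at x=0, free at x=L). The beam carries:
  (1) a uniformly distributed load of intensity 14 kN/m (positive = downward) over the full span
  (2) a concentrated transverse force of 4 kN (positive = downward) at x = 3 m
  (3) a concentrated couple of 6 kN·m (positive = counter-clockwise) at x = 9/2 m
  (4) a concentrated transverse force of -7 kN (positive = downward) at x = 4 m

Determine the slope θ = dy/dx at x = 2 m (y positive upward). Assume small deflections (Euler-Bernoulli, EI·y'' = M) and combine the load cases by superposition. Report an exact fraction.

Load 1 — uniform load w=14 kN/m over full span:
  θ_1 = -wx(x²-3Lx+3L²)/(6EI) = -14·2·(2²-3·6·2+3·6²)/(6·50000) = -133/18750 rad
Load 2 — point force P=4 kN at a=3 m (b=L-a=3):
  θ_2 = -Px(2a-x)/(2EI)  [x≤a] = -4·2·(2·3-2)/(2·50000) = -1/3125 rad
Load 3 — applied couple M₀=6 kN·m at a=9/2 m (b=L-a=3/2):
  θ_3 = M₀x/EI  [x≤a] = 6·2/50000 = 3/12500 rad
Load 4 — point force P=-7 kN at a=4 m (b=L-a=2):
  θ_4 = -Px(2a-x)/(2EI)  [x≤a] = -(-7)·2·(2·4-2)/(2·50000) = 21/25000 rad
Superposition: θ = Σ θ_i = -19/3000 rad ≈ -0.006333 rad

θ(2) = -19/3000 rad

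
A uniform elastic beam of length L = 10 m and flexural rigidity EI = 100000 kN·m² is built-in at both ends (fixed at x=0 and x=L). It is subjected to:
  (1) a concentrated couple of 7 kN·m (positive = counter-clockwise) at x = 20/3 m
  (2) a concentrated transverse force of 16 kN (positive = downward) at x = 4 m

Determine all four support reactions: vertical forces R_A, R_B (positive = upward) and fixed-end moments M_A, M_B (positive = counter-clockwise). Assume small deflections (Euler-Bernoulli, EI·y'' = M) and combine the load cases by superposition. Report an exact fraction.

R_A = 4238/375 kN, M_A = 1903/75 kN·m, R_B = 1762/375 kN, M_B = -384/25 kN·m

Load 1 — applied couple M₀=7 kN·m at a=20/3 m (b=L-a=10/3):
  R_A = 6M₀ab/L³ = 6·7·(20/3)·(10/3)/10³ = 14/15 kN
  M_A = M₀b(2a-b)/L² = 7·(10/3)·(2·(20/3)-(10/3))/10² = 7/3 kN·m
  R_B = -6M₀ab/L³ = -6·7·(20/3)·(10/3)/10³ = -14/15 kN
  M_B = M₀a(2b-a)/L² = 7·(20/3)·(2·(10/3)-(20/3))/10² = 0 kN·m
Load 2 — point force P=16 kN at a=4 m (b=L-a=6):
  R_A = Pb²(3a+b)/L³ = 16·6²·(3·4+6)/10³ = 1296/125 kN
  M_A = Pab²/L² = 16·4·6²/10² = 576/25 kN·m
  R_B = Pa²(a+3b)/L³ = 16·4²·(4+3·6)/10³ = 704/125 kN
  M_B = -Pa²b/L² = -16·4²·6/10² = -384/25 kN·m
Superposition: R_A = 4238/375 kN, M_A = 1903/75 kN·m, R_B = 1762/375 kN, M_B = -384/25 kN·m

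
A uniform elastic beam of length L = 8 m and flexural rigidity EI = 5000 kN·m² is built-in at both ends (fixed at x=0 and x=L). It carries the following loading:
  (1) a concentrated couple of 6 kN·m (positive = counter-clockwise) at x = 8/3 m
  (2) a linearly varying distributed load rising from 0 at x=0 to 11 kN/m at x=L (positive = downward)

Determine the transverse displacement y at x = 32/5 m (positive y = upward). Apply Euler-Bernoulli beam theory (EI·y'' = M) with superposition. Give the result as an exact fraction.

Load 1 — applied couple M₀=6 kN·m at a=8/3 m (b=L-a=16/3):
  y_1 = (R_Ax³/6 - M_Ax²/2 - M₀(x-a)²/2)/EI  [x>a] with R_A=1, M_A=0 = (1·(32/5)³/6 - 0·(32/5)²/2 - 6·((32/5)-(8/3))²/2)/5000 = 88/234375 m
Load 2 — triangular load w₀=11 kN/m (0→w₀ over full span):
  y_2 = -w₀x²(L-x)²(x+2L)/(120LEI) = -11·(32/5)²·(8-(32/5))²·((32/5)+2·8)/(120·8·5000) = -157696/29296875 m
Superposition: y = Σ y_i = -146696/29296875 m ≈ -0.005007 m

y(32/5) = -146696/29296875 m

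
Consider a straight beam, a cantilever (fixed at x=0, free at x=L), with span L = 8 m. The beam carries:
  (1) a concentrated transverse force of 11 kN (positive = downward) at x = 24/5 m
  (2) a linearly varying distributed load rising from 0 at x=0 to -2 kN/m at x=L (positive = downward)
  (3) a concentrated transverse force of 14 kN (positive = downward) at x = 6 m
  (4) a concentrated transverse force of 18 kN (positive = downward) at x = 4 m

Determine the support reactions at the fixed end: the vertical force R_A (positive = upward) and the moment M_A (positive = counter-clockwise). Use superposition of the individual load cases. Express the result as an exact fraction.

R_A = 35 kN, M_A = 2492/15 kN·m

Load 1 — point force P=11 kN at a=24/5 m (b=L-a=16/5):
  R_A = P = 11 kN
  M_A = Pa = 11·(24/5) = 264/5 kN·m
Load 2 — triangular load w₀=-2 kN/m (0→w₀ over full span):
  R_A = w₀L/2 = (-2)·8/2 = -8 kN
  M_A = w₀L²/3 = (-2)·8²/3 = -128/3 kN·m
Load 3 — point force P=14 kN at a=6 m (b=L-a=2):
  R_A = P = 14 kN
  M_A = Pa = 14·6 = 84 kN·m
Load 4 — point force P=18 kN at a=4 m (b=L-a=4):
  R_A = P = 18 kN
  M_A = Pa = 18·4 = 72 kN·m
Superposition: R_A = 35 kN, M_A = 2492/15 kN·m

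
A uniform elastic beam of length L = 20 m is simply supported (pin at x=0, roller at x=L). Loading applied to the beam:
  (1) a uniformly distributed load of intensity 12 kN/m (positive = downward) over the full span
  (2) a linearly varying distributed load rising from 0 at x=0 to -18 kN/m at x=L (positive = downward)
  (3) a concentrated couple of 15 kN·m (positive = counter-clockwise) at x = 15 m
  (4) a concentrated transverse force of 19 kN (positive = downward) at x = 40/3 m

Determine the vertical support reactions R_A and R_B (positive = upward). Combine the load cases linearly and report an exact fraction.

R_A = 805/12 kN, R_B = 143/12 kN

Load 1 — uniform load w=12 kN/m over full span:
  R_A = wL/2 = 12·20/2 = 120 kN
  R_B = wL/2 = 12·20/2 = 120 kN
Load 2 — triangular load w₀=-18 kN/m (0→w₀ over full span):
  R_A = w₀L/6 = (-18)·20/6 = -60 kN
  R_B = w₀L/3 = (-18)·20/3 = -120 kN
Load 3 — applied couple M₀=15 kN·m at a=15 m (b=L-a=5):
  R_A = M₀/L = 15/20 = 3/4 kN
  R_B = -M₀/L = -15/20 = -3/4 kN
Load 4 — point force P=19 kN at a=40/3 m (b=L-a=20/3):
  R_A = Pb/L = 19·(20/3)/20 = 19/3 kN
  R_B = Pa/L = 19·(40/3)/20 = 38/3 kN
Superposition: R_A = 805/12 kN, R_B = 143/12 kN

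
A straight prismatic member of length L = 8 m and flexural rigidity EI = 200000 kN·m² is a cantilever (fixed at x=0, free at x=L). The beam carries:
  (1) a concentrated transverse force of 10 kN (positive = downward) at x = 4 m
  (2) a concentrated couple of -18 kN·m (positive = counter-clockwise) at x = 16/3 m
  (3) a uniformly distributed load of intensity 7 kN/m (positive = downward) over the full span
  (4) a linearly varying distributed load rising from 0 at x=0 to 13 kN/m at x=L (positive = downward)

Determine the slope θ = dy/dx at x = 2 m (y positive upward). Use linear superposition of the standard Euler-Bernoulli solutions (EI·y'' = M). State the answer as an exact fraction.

θ(2) = -10717/2400000 rad

Load 1 — point force P=10 kN at a=4 m (b=L-a=4):
  θ_1 = -Px(2a-x)/(2EI)  [x≤a] = -10·2·(2·4-2)/(2·200000) = -3/10000 rad
Load 2 — applied couple M₀=-18 kN·m at a=16/3 m (b=L-a=8/3):
  θ_2 = M₀x/EI  [x≤a] = (-18)·2/200000 = -9/50000 rad
Load 3 — uniform load w=7 kN/m over full span:
  θ_3 = -wx(x²-3Lx+3L²)/(6EI) = -7·2·(2²-3·8·2+3·8²)/(6·200000) = -259/150000 rad
Load 4 — triangular load w₀=13 kN/m (0→w₀ over full span):
  θ_4 = (w₀Lx²/4-w₀L²x/3-w₀x⁴/(24L))/EI = (13·8·2²/4-13·8²·2/3-13·2⁴/(24·8))/200000 = -1807/800000 rad
Superposition: θ = Σ θ_i = -10717/2400000 rad ≈ -0.004465 rad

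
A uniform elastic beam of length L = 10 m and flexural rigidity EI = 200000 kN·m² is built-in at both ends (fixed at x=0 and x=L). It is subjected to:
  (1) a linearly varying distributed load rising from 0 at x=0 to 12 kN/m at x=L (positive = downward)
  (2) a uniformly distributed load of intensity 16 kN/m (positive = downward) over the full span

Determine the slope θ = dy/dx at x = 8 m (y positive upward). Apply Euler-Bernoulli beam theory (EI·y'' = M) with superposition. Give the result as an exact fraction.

Load 1 — triangular load w₀=12 kN/m (0→w₀ over full span):
  θ_1 = -w₀(2x(L-x)(L-2x)(x+2L)+x²(L-x)²)/(120LEI) = -12·(2·8·(10-8)·(10-2·8)·(8+2·10)+8²·(10-8)²)/(120·10·200000) = 4/15625 rad
Load 2 — uniform load w=16 kN/m over full span:
  θ_2 = -wx(L-x)(L-2x)/(12EI) = -16·8·(10-8)·(10-2·8)/(12·200000) = 2/3125 rad
Superposition: θ = Σ θ_i = 14/15625 rad ≈ 0.000896 rad

θ(8) = 14/15625 rad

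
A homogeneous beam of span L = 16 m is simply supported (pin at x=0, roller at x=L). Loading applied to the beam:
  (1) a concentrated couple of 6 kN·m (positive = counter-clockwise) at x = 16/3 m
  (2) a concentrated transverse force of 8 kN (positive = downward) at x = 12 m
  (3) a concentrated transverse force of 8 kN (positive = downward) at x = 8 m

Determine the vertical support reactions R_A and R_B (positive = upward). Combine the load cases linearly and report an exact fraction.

Load 1 — applied couple M₀=6 kN·m at a=16/3 m (b=L-a=32/3):
  R_A = M₀/L = 6/16 = 3/8 kN
  R_B = -M₀/L = -6/16 = -3/8 kN
Load 2 — point force P=8 kN at a=12 m (b=L-a=4):
  R_A = Pb/L = 8·4/16 = 2 kN
  R_B = Pa/L = 8·12/16 = 6 kN
Load 3 — point force P=8 kN at a=8 m (b=L-a=8):
  R_A = Pb/L = 8·8/16 = 4 kN
  R_B = Pa/L = 8·8/16 = 4 kN
Superposition: R_A = 51/8 kN, R_B = 77/8 kN

R_A = 51/8 kN, R_B = 77/8 kN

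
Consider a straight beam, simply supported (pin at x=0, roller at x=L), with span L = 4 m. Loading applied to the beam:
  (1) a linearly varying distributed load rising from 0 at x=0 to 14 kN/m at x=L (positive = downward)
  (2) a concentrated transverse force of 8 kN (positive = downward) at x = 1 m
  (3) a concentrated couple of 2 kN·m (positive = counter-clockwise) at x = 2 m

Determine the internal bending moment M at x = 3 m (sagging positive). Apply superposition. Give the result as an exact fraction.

M(3) = 55/4 kN·m

Load 1 — triangular load w₀=14 kN/m (0→w₀ over full span):
  M_1 = w₀Lx/6 - w₀x³/(6L) = 14·4·3/6 - 14·3³/(6·4) = 49/4 kN·m
Load 2 — point force P=8 kN at a=1 m (b=L-a=3):
  M_2 = Pa(L-x)/L  [x>a] = 8·1·(4-3)/4 = 2 kN·m
Load 3 — applied couple M₀=2 kN·m at a=2 m (b=L-a=2):
  M_3 = M₀x/L - M₀  [x>a] = 2·3/4 - 2 = -1/2 kN·m
Superposition: M = Σ M_i = 55/4 kN·m ≈ 13.750000 kN·m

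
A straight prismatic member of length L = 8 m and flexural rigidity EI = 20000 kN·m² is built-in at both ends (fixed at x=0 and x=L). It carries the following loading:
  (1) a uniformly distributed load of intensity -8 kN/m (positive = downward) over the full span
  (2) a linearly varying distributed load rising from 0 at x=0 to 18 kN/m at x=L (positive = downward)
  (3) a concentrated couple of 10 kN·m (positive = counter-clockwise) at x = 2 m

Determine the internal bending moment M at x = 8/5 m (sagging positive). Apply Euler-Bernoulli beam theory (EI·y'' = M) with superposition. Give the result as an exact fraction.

Load 1 — uniform load w=-8 kN/m over full span:
  M_1 = wLx/2 - wL²/12 - wx²/2 = (-8)·8·(8/5)/2 - (-8)·8²/12 - (-8)·(8/5)²/2 = 128/75 kN·m
Load 2 — triangular load w₀=18 kN/m (0→w₀ over full span):
  M_2 = 3w₀Lx/20 - w₀L²/30 - w₀x³/(6L) = 3·18·8·(8/5)/20 - 18·8²/30 - 18·(8/5)³/(6·8) = -672/125 kN·m
Load 3 — applied couple M₀=10 kN·m at a=2 m (b=L-a=6):
  M_3 = R_Ax - M_A  [x≤a] with R_A=45/32, M_A=-15/8 = (45/32)·(8/5) - (-15/8) = 33/8 kN·m
Superposition: M = Σ M_i = 1367/3000 kN·m ≈ 0.455667 kN·m

M(8/5) = 1367/3000 kN·m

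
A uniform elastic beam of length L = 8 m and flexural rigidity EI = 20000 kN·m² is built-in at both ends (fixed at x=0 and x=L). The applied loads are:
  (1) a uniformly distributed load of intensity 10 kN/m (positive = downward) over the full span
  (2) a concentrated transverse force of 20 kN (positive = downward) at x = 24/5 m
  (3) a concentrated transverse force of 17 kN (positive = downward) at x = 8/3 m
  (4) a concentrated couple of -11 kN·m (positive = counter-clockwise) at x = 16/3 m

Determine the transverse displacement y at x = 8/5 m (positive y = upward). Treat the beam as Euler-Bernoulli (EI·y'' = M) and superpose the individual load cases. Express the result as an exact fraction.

Load 1 — uniform load w=10 kN/m over full span:
  y_1 = -wx²(L-x)²/(24EI) = -10·(8/5)²·(8-(8/5))²/(24·20000) = -512/234375 m
Load 2 — point force P=20 kN at a=24/5 m (b=L-a=16/5):
  y_2 = -Pb²x²(3aL-(3a+b)x)/(6L³EI)  [x≤a] = -20·(16/5)²·(8/5)²·(3·(24/5)·8-(3·(24/5)+(16/5))·(8/5))/(6·8³·20000) = -4352/5859375 m
Load 3 — point force P=17 kN at a=8/3 m (b=L-a=16/3):
  y_3 = -Pb²x²(3aL-(3a+b)x)/(6L³EI)  [x≤a] = -17·(16/3)²·(8/5)²·(3·(8/3)·8-(3·(8/3)+(16/3))·(8/5))/(6·8³·20000) = -1088/1265625 m
Load 4 — applied couple M₀=-11 kN·m at a=16/3 m (b=L-a=8/3):
  y_4 = (R_Ax³/6 - M_Ax²/2)/EI  [x≤a] with R_A=-11/6, M_A=-11/3 = ((-11/6)·(8/5)³/6 - (-11/3)·(8/5)²/2)/20000 = 121/703125 m
Superposition: y = Σ y_i = -571879/158203125 m ≈ -0.003615 m

y(8/5) = -571879/158203125 m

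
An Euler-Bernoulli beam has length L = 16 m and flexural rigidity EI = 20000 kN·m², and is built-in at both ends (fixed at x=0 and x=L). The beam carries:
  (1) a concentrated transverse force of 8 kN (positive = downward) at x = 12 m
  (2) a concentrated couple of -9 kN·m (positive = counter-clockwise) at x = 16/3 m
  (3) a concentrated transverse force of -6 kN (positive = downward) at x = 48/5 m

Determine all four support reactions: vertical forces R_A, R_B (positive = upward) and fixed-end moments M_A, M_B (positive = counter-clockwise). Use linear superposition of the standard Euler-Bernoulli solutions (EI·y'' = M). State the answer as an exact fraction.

R_A = -403/250 kN, M_A = -402/125 kN·m, R_B = 903/250 kN, M_B = -897/125 kN·m

Load 1 — point force P=8 kN at a=12 m (b=L-a=4):
  R_A = Pb²(3a+b)/L³ = 8·4²·(3·12+4)/16³ = 5/4 kN
  M_A = Pab²/L² = 8·12·4²/16² = 6 kN·m
  R_B = Pa²(a+3b)/L³ = 8·12²·(12+3·4)/16³ = 27/4 kN
  M_B = -Pa²b/L² = -8·12²·4/16² = -18 kN·m
Load 2 — applied couple M₀=-9 kN·m at a=16/3 m (b=L-a=32/3):
  R_A = 6M₀ab/L³ = 6·(-9)·(16/3)·(32/3)/16³ = -3/4 kN
  M_A = M₀b(2a-b)/L² = (-9)·(32/3)·(2·(16/3)-(32/3))/16² = 0 kN·m
  R_B = -6M₀ab/L³ = -6·(-9)·(16/3)·(32/3)/16³ = 3/4 kN
  M_B = M₀a(2b-a)/L² = (-9)·(16/3)·(2·(32/3)-(16/3))/16² = -3 kN·m
Load 3 — point force P=-6 kN at a=48/5 m (b=L-a=32/5):
  R_A = Pb²(3a+b)/L³ = (-6)·(32/5)²·(3·(48/5)+(32/5))/16³ = -264/125 kN
  M_A = Pab²/L² = (-6)·(48/5)·(32/5)²/16² = -1152/125 kN·m
  R_B = Pa²(a+3b)/L³ = (-6)·(48/5)²·((48/5)+3·(32/5))/16³ = -486/125 kN
  M_B = -Pa²b/L² = -(-6)·(48/5)²·(32/5)/16² = 1728/125 kN·m
Superposition: R_A = -403/250 kN, M_A = -402/125 kN·m, R_B = 903/250 kN, M_B = -897/125 kN·m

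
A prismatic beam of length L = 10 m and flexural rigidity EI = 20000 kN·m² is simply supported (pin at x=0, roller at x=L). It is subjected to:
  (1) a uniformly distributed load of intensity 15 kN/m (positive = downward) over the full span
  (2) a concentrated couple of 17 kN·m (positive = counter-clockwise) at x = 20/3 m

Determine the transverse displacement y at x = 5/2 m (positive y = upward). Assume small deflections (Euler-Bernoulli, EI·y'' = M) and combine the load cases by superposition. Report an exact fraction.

Load 1 — uniform load w=15 kN/m over full span:
  y_1 = -wx(L³-2Lx²+x³)/(24EI) = -15·(5/2)·(10³-2·10·(5/2)²+(5/2)³)/(24·20000) = -285/4096 m
Load 2 — applied couple M₀=17 kN·m at a=20/3 m (b=L-a=10/3):
  y_2 = (M₀x³/(6L)+C₁x)/EI  [x≤a] with C₁=M₀(3b²-L²)/(6L)=-170/9 = (17·(5/2)³/(6·10)+(-170/9)·(5/2))/20000 = -493/230400 m
Superposition: y = Σ y_i = -66097/921600 m ≈ -0.071720 m

y(5/2) = -66097/921600 m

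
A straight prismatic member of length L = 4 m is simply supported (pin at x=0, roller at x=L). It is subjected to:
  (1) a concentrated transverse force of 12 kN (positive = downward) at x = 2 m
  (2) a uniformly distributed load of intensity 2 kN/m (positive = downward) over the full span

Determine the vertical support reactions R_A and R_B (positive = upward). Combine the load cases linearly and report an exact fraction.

R_A = 10 kN, R_B = 10 kN

Load 1 — point force P=12 kN at a=2 m (b=L-a=2):
  R_A = Pb/L = 12·2/4 = 6 kN
  R_B = Pa/L = 12·2/4 = 6 kN
Load 2 — uniform load w=2 kN/m over full span:
  R_A = wL/2 = 2·4/2 = 4 kN
  R_B = wL/2 = 2·4/2 = 4 kN
Superposition: R_A = 10 kN, R_B = 10 kN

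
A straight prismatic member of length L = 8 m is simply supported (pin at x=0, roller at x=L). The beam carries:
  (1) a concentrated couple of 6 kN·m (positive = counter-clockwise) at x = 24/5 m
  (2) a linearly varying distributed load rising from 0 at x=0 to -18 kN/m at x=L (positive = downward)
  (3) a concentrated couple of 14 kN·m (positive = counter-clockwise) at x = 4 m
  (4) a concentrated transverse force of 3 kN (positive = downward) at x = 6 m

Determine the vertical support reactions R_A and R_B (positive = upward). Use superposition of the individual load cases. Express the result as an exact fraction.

Load 1 — applied couple M₀=6 kN·m at a=24/5 m (b=L-a=16/5):
  R_A = M₀/L = 6/8 = 3/4 kN
  R_B = -M₀/L = -6/8 = -3/4 kN
Load 2 — triangular load w₀=-18 kN/m (0→w₀ over full span):
  R_A = w₀L/6 = (-18)·8/6 = -24 kN
  R_B = w₀L/3 = (-18)·8/3 = -48 kN
Load 3 — applied couple M₀=14 kN·m at a=4 m (b=L-a=4):
  R_A = M₀/L = 14/8 = 7/4 kN
  R_B = -M₀/L = -14/8 = -7/4 kN
Load 4 — point force P=3 kN at a=6 m (b=L-a=2):
  R_A = Pb/L = 3·2/8 = 3/4 kN
  R_B = Pa/L = 3·6/8 = 9/4 kN
Superposition: R_A = -83/4 kN, R_B = -193/4 kN

R_A = -83/4 kN, R_B = -193/4 kN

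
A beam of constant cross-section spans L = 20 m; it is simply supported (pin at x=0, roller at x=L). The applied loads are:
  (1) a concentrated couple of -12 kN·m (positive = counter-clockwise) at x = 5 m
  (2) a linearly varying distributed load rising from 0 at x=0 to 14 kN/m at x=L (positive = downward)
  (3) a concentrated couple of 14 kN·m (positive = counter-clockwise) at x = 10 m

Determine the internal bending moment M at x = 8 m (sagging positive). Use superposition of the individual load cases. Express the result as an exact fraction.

M(8) = 1632/5 kN·m

Load 1 — applied couple M₀=-12 kN·m at a=5 m (b=L-a=15):
  M_1 = M₀x/L - M₀  [x>a] = (-12)·8/20 - (-12) = 36/5 kN·m
Load 2 — triangular load w₀=14 kN/m (0→w₀ over full span):
  M_2 = w₀Lx/6 - w₀x³/(6L) = 14·20·8/6 - 14·8³/(6·20) = 1568/5 kN·m
Load 3 — applied couple M₀=14 kN·m at a=10 m (b=L-a=10):
  M_3 = M₀x/L  [x≤a] = 14·8/20 = 28/5 kN·m
Superposition: M = Σ M_i = 1632/5 kN·m ≈ 326.400000 kN·m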